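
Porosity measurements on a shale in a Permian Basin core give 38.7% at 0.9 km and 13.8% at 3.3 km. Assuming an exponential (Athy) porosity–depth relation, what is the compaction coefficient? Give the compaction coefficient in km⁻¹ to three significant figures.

0.430 km⁻¹

Athy: φ(Z) = φ₀ e^(−kZ) ⇒ φ₁/φ₂ = e^{k(Z₂−Z₁)} ⇒ k = ln(φ₁/φ₂)/(Z₂−Z₁)
k = ln(0.387/0.138) / (3.3 − 0.9) = ln(2.804) / 2.4 = 1.0312 / 2.4 = 0.4297 km⁻¹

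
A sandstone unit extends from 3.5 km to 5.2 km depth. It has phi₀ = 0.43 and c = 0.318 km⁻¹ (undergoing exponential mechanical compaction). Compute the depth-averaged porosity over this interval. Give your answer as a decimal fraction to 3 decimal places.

⟨phi⟩ = (1/(z₂−z₁)) ∫ phi₀ e^(−cz) dz = phi₀·(e^(−c·z₁) − e^(−c·z₂)) / (c·(z₂−z₁))
e^(−0.318×3.5) = 0.3286; e^(−0.318×5.2) = 0.1914
⟨phi⟩ = 0.43 × (0.3286 − 0.1914) / (0.318 × 1.7) = 0.43 × 0.2538 = 0.1091

0.109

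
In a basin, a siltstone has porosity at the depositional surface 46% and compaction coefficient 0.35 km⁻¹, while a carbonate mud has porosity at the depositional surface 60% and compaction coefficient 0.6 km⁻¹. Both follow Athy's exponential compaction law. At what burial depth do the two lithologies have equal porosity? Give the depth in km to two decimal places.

1.06 km

Set phi₀ₐ e^(−kₐZ) = phi₀ᵦ e^(−kᵦZ) ⇒ ln(phi₀ₐ/phi₀ᵦ) = (kₐ − kᵦ)·Z
Z = ln(0.46/0.6) / (0.35 − 0.6) = -0.2657 / -0.25 = 1.063 km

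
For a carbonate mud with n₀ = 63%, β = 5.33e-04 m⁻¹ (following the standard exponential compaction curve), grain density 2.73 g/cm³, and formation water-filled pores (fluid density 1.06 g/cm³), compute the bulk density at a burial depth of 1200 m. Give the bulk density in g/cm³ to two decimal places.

2.18 g/cm³

Working in km (1 km = 1000 m; β in km⁻¹ = β in m⁻¹ × 1000):
Porosity at depth: n = 0.63·exp(−0.533×1.2) = 0.63×0.5275 = 0.3323
Bulk density: ρ_b = (1−n)ρ_g + n·ρ_f = 0.6677×2.73 + 0.3323×1.06
       = 1.823 + 0.352 = 2.175 g/cm³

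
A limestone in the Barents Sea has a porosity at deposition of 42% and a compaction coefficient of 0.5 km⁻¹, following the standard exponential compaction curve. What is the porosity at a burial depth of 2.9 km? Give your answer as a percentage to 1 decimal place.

φ = φ₀·exp(−c·z) = 0.42 × exp(−0.5 × 2.9) = 0.42 × exp(−1.45)
  = 0.42 × 0.2346 = 0.0985

9.9%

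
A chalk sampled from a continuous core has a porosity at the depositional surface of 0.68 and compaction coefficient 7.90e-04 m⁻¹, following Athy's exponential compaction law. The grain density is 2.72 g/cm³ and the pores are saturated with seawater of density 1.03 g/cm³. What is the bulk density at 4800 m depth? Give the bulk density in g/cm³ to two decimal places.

Working in km (1 km = 1000 m; c in km⁻¹ = c in m⁻¹ × 1000):
Porosity at depth: φ = 0.68·exp(−0.79×4.8) = 0.68×0.0226 = 0.0153
Bulk density: ρ_b = (1−φ)ρ_g + φ·ρ_f = 0.9847×2.72 + 0.0153×1.03
       = 2.678 + 0.016 = 2.694 g/cm³

2.69 g/cm³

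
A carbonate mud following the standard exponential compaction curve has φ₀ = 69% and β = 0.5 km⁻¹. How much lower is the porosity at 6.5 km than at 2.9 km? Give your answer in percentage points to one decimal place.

φ(2.9) = 0.69·e^(−0.5×2.9) = 0.1619
φ(6.5) = 0.69·e^(−0.5×6.5) = 0.0268
Δφ = 0.1619 − 0.0268 = 0.1351

13.5 percentage points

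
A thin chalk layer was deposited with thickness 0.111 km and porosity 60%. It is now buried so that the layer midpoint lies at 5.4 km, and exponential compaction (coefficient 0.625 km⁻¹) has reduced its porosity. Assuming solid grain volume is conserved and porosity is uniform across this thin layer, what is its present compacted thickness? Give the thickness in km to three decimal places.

Porosity at 5.4 km: φ = 0.6·exp(−0.625×5.4) = 0.0205
Solid-volume conservation: h(1−φ) = h₀(1−φ₀) ⇒ h = h₀·(1−φ₀)/(1−φ)
h = 0.111 × (1 − 0.6)/(1 − 0.0205) = 0.111 × 0.4084 = 0.0453 km

0.045 km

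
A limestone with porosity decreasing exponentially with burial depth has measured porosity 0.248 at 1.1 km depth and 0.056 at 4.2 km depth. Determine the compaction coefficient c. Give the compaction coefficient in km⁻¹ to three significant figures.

Athy: φ(z) = φ₀ e^(−cz) ⇒ φ₁/φ₂ = e^{c(z₂−z₁)} ⇒ c = ln(φ₁/φ₂)/(z₂−z₁)
c = ln(0.248/0.056) / (4.2 − 1.1) = ln(4.429) / 3.1 = 1.4881 / 3.1 = 0.48 km⁻¹

0.480 km⁻¹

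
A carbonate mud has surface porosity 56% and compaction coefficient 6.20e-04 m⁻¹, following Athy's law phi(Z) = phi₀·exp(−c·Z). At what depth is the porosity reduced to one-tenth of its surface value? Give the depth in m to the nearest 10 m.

Working in km (1 km = 1000 m; c in km⁻¹ = c in m⁻¹ × 1000):
phi/phi₀ = 1/10 ⇒ exp(−c·Z) = 1/10 ⇒ Z = ln(10) / c
Z = 2.3026 / 0.62 = 3.714 km

3710 m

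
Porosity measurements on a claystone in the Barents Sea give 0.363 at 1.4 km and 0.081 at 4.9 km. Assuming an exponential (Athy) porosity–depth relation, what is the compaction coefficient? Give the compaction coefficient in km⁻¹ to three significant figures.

Athy: n(Z) = n₀ e^(−kZ) ⇒ n₁/n₂ = e^{k(Z₂−Z₁)} ⇒ k = ln(n₁/n₂)/(Z₂−Z₁)
k = ln(0.363/0.081) / (4.9 − 1.4) = ln(4.481) / 3.5 = 1.5000 / 3.5 = 0.4286 km⁻¹

0.429 km⁻¹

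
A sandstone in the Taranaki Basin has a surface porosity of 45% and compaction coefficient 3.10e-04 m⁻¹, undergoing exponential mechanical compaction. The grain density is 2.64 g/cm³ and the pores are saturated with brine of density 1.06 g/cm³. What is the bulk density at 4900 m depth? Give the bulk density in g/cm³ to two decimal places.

2.48 g/cm³

Working in km (1 km = 1000 m; c in km⁻¹ = c in m⁻¹ × 1000):
Porosity at depth: φ = 0.45·exp(−0.31×4.9) = 0.45×0.2189 = 0.0985
Bulk density: ρ_b = (1−φ)ρ_g + φ·ρ_f = 0.9015×2.64 + 0.0985×1.06
       = 2.380 + 0.104 = 2.484 g/cm³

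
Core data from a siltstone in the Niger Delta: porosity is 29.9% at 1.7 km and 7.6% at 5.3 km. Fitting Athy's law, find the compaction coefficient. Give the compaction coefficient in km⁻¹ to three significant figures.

Athy: φ(z) = φ₀ e^(−kz) ⇒ φ₁/φ₂ = e^{k(z₂−z₁)} ⇒ k = ln(φ₁/φ₂)/(z₂−z₁)
k = ln(0.299/0.076) / (5.3 − 1.7) = ln(3.934) / 3.6 = 1.3697 / 3.6 = 0.3805 km⁻¹

0.380 km⁻¹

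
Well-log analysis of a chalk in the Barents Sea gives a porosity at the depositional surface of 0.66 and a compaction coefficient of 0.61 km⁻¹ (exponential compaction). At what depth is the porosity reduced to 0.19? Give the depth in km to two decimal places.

2.04 km

Invert Athy's law: d = ln(n₀/n) / k
d = ln(0.66/0.19) / 0.61 = ln(3.474) / 0.61 = 1.2452 / 0.61 = 2.041 km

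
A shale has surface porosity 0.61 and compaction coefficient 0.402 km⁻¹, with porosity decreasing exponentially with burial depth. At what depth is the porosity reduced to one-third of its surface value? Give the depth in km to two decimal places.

phi/phi₀ = 1/3 ⇒ exp(−c·d) = 1/3 ⇒ d = ln(3) / c
d = 1.0986 / 0.402 = 2.733 km

2.73 km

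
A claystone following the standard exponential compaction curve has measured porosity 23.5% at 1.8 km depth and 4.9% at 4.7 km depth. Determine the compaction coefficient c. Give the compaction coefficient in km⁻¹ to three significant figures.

0.541 km⁻¹

Athy: phi(Z) = phi₀ e^(−cZ) ⇒ phi₁/phi₂ = e^{c(Z₂−Z₁)} ⇒ c = ln(phi₁/phi₂)/(Z₂−Z₁)
c = ln(0.235/0.049) / (4.7 − 1.8) = ln(4.796) / 2.9 = 1.5678 / 2.9 = 0.5406 km⁻¹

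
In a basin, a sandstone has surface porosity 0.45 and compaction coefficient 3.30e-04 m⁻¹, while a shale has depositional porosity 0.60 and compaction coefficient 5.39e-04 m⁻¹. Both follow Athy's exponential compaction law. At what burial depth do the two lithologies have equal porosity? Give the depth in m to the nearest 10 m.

Working in km (1 km = 1000 m; k in km⁻¹ = k in m⁻¹ × 1000):
Set φ₀ₐ e^(−kₐZ) = φ₀ᵦ e^(−kᵦZ) ⇒ ln(φ₀ₐ/φ₀ᵦ) = (kₐ − kᵦ)·Z
Z = ln(0.45/0.6) / (0.33 − 0.539) = -0.2877 / -0.209 = 1.376 km

1380 m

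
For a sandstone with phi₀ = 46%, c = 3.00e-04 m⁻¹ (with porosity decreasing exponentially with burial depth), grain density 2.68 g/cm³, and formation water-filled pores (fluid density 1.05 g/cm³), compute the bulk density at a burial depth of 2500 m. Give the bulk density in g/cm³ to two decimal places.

2.33 g/cm³

Working in km (1 km = 1000 m; c in km⁻¹ = c in m⁻¹ × 1000):
Porosity at depth: phi = 0.46·exp(−0.3×2.5) = 0.46×0.4724 = 0.2173
Bulk density: ρ_b = (1−phi)ρ_g + phi·ρ_f = 0.7827×2.68 + 0.2173×1.05
       = 2.098 + 0.228 = 2.326 g/cm³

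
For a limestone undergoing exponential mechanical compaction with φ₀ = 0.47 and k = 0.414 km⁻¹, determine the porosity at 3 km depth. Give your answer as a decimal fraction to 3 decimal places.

0.136

φ = φ₀·exp(−k·z) = 0.47 × exp(−0.414 × 3) = 0.47 × exp(−1.242)
  = 0.47 × 0.2888 = 0.1357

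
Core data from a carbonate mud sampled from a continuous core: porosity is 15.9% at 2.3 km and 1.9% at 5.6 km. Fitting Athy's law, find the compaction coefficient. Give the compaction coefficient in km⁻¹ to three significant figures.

Athy: n(Z) = n₀ e^(−βZ) ⇒ n₁/n₂ = e^{β(Z₂−Z₁)} ⇒ β = ln(n₁/n₂)/(Z₂−Z₁)
β = ln(0.159/0.019) / (5.6 − 2.3) = ln(8.368) / 3.3 = 2.1245 / 3.3 = 0.6438 km⁻¹

0.644 km⁻¹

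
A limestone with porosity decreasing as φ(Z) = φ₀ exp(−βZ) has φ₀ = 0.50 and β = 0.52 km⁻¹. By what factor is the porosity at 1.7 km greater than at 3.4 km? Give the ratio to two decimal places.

φ(Z₁)/φ(Z₂) = e^(−β·Z₁)/e^(−β·Z₂) = e^{β(Z₂−Z₁)}
= exp(0.52 × 1.7) = exp(0.884) = 2.4206

2.42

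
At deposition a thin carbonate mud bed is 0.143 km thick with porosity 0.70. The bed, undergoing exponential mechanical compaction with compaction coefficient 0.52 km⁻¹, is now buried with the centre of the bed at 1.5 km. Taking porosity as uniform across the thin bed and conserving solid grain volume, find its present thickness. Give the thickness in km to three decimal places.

0.063 km

Porosity at 1.5 km: phi = 0.7·exp(−0.52×1.5) = 0.3209
Solid-volume conservation: h(1−phi) = h₀(1−phi₀) ⇒ h = h₀·(1−phi₀)/(1−phi)
h = 0.143 × (1 − 0.7)/(1 − 0.3209) = 0.143 × 0.4418 = 0.0632 km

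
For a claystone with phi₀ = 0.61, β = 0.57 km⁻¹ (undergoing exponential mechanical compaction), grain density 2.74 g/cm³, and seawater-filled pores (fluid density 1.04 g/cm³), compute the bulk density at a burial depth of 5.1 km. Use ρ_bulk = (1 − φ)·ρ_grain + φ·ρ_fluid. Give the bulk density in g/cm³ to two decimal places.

2.68 g/cm³

Porosity at depth: phi = 0.61·exp(−0.57×5.1) = 0.61×0.0546 = 0.0333
Bulk density: ρ_b = (1−phi)ρ_g + phi·ρ_f = 0.9667×2.74 + 0.0333×1.04
       = 2.649 + 0.035 = 2.683 g/cm³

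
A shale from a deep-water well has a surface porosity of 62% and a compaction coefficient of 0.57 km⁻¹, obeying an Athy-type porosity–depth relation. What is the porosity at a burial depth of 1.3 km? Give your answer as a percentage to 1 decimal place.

29.6%

phi = phi₀·exp(−c·d) = 0.62 × exp(−0.57 × 1.3) = 0.62 × exp(−0.741)
  = 0.62 × 0.4766 = 0.2955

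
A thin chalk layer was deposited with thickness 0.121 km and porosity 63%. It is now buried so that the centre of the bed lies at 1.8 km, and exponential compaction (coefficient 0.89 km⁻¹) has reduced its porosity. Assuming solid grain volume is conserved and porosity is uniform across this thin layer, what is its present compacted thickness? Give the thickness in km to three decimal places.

0.051 km

Porosity at 1.8 km: n = 0.63·exp(−0.89×1.8) = 0.1269
Solid-volume conservation: h(1−n) = h₀(1−n₀) ⇒ h = h₀·(1−n₀)/(1−n)
h = 0.121 × (1 − 0.63)/(1 − 0.1269) = 0.121 × 0.4238 = 0.0513 km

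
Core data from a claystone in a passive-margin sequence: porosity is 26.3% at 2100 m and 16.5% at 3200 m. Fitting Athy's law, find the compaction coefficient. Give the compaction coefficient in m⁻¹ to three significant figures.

0.000424 m⁻¹

Working in km (1 km = 1000 m; k in km⁻¹ = k in m⁻¹ × 1000):
Athy: φ(Z) = φ₀ e^(−kZ) ⇒ φ₁/φ₂ = e^{k(Z₂−Z₁)} ⇒ k = ln(φ₁/φ₂)/(Z₂−Z₁)
k = ln(0.263/0.165) / (3.2 − 2.1) = ln(1.594) / 1.1 = 0.4662 / 1.1 = 0.4238 km⁻¹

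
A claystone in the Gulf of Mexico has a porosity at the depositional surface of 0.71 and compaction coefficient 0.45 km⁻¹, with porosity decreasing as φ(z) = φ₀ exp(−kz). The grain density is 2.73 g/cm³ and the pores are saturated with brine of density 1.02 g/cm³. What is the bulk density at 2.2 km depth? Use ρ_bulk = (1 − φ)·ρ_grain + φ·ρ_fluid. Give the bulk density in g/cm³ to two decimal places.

2.28 g/cm³

Porosity at depth: φ = 0.71·exp(−0.45×2.2) = 0.71×0.3716 = 0.2638
Bulk density: ρ_b = (1−φ)ρ_g + φ·ρ_f = 0.7362×2.73 + 0.2638×1.02
       = 2.010 + 0.269 = 2.279 g/cm³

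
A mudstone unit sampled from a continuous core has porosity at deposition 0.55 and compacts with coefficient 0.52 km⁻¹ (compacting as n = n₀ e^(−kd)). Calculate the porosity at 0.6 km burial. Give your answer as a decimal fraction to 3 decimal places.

n = n₀·exp(−k·d) = 0.55 × exp(−0.52 × 0.6) = 0.55 × exp(−0.312)
  = 0.55 × 0.7320 = 0.4026

0.403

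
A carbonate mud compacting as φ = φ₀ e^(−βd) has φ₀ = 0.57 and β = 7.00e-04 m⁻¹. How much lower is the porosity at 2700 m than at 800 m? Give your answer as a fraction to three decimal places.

0.239

Working in km (1 km = 1000 m; β in km⁻¹ = β in m⁻¹ × 1000):
φ(0.8) = 0.57·e^(−0.7×0.8) = 0.3256
φ(2.7) = 0.57·e^(−0.7×2.7) = 0.0861
Δφ = 0.3256 − 0.0861 = 0.2395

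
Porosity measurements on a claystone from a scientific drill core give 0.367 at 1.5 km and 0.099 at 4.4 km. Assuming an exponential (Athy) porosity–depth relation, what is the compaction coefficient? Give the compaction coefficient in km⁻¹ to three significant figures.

0.452 km⁻¹

Athy: n(Z) = n₀ e^(−kZ) ⇒ n₁/n₂ = e^{k(Z₂−Z₁)} ⇒ k = ln(n₁/n₂)/(Z₂−Z₁)
k = ln(0.367/0.099) / (4.4 − 1.5) = ln(3.707) / 2.9 = 1.3102 / 2.9 = 0.4518 km⁻¹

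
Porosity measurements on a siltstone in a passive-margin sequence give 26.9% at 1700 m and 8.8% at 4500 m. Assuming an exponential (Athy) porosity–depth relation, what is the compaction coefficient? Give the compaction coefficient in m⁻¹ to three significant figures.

0.000399 m⁻¹

Working in km (1 km = 1000 m; β in km⁻¹ = β in m⁻¹ × 1000):
Athy: φ(z) = φ₀ e^(−βz) ⇒ φ₁/φ₂ = e^{β(z₂−z₁)} ⇒ β = ln(φ₁/φ₂)/(z₂−z₁)
β = ln(0.269/0.088) / (4.5 − 1.7) = ln(3.057) / 2.8 = 1.1174 / 2.8 = 0.3991 km⁻¹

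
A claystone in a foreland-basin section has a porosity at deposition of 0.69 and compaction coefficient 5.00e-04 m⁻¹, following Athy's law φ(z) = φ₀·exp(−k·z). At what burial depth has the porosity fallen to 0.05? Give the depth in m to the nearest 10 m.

5250 m

Working in km (1 km = 1000 m; k in km⁻¹ = k in m⁻¹ × 1000):
Invert Athy's law: z = ln(φ₀/φ) / k
z = ln(0.69/0.05) / 0.5 = ln(13.8) / 0.5 = 2.6247 / 0.5 = 5.249 km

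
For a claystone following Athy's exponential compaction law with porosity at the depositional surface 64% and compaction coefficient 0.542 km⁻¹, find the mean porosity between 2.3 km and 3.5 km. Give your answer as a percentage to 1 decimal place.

13.5%

⟨phi⟩ = (1/(d₂−d₁)) ∫ phi₀ e^(−cd) dd = phi₀·(e^(−c·d₁) − e^(−c·d₂)) / (c·(d₂−d₁))
e^(−0.542×2.3) = 0.2875; e^(−0.542×3.5) = 0.1500
⟨phi⟩ = 0.64 × (0.2875 − 0.1500) / (0.542 × 1.2) = 0.64 × 0.2114 = 0.1353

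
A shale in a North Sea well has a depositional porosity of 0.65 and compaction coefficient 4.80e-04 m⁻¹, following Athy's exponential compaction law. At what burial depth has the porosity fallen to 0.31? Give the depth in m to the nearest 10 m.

1540 m

Working in km (1 km = 1000 m; β in km⁻¹ = β in m⁻¹ × 1000):
Invert Athy's law: z = ln(n₀/n) / β
z = ln(0.65/0.31) / 0.48 = ln(2.097) / 0.48 = 0.7404 / 0.48 = 1.543 km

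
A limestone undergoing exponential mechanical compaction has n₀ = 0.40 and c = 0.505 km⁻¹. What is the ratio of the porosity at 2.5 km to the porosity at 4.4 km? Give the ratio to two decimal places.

2.61

n(Z₁)/n(Z₂) = e^(−c·Z₁)/e^(−c·Z₂) = e^{c(Z₂−Z₁)}
= exp(0.505 × 1.9) = exp(0.9595) = 2.6104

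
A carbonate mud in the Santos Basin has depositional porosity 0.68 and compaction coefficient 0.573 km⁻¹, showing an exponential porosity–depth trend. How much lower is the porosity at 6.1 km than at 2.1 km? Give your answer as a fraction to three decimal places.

0.184

φ(2.1) = 0.68·e^(−0.573×2.1) = 0.2041
φ(6.1) = 0.68·e^(−0.573×6.1) = 0.0206
Δφ = 0.2041 − 0.0206 = 0.1835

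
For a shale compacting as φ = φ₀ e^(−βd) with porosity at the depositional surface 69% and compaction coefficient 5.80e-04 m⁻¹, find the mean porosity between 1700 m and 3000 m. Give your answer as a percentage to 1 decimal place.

Working in km (1 km = 1000 m; β in km⁻¹ = β in m⁻¹ × 1000):
⟨φ⟩ = (1/(d₂−d₁)) ∫ φ₀ e^(−βd) dd = φ₀·(e^(−β·d₁) − e^(−β·d₂)) / (β·(d₂−d₁))
e^(−0.58×1.7) = 0.3731; e^(−0.58×3) = 0.1755
⟨φ⟩ = 0.69 × (0.3731 − 0.1755) / (0.58 × 1.3) = 0.69 × 0.2620 = 0.1808

18.1%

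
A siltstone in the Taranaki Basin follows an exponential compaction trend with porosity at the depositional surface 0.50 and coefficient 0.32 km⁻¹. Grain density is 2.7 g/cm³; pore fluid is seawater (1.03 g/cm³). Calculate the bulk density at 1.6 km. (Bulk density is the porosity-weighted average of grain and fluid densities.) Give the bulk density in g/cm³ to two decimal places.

Porosity at depth: phi = 0.5·exp(−0.32×1.6) = 0.5×0.5993 = 0.2996
Bulk density: ρ_b = (1−phi)ρ_g + phi·ρ_f = 0.7004×2.7 + 0.2996×1.03
       = 1.891 + 0.309 = 2.200 g/cm³

2.20 g/cm³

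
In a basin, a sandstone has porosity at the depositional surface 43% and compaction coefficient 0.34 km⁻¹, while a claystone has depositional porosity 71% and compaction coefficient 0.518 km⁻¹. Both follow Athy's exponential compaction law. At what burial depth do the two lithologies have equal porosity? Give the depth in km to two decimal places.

2.82 km

Set φ₀ₐ e^(−kₐd) = φ₀ᵦ e^(−kᵦd) ⇒ ln(φ₀ₐ/φ₀ᵦ) = (kₐ − kᵦ)·d
d = ln(0.43/0.71) / (0.34 − 0.518) = -0.5015 / -0.178 = 2.817 km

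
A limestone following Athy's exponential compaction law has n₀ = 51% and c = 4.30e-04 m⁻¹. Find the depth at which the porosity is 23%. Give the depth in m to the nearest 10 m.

Working in km (1 km = 1000 m; c in km⁻¹ = c in m⁻¹ × 1000):
Invert Athy's law: Z = ln(n₀/n) / c
Z = ln(0.51/0.23) / 0.43 = ln(2.217) / 0.43 = 0.7963 / 0.43 = 1.852 km

1850 m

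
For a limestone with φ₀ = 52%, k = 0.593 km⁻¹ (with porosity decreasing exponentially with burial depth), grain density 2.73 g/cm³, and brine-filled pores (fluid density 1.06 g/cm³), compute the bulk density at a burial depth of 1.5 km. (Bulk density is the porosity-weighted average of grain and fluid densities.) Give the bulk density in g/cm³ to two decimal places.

Porosity at depth: φ = 0.52·exp(−0.593×1.5) = 0.52×0.4109 = 0.2136
Bulk density: ρ_b = (1−φ)ρ_g + φ·ρ_f = 0.7864×2.73 + 0.2136×1.06
       = 2.147 + 0.226 = 2.373 g/cm³

2.37 g/cm³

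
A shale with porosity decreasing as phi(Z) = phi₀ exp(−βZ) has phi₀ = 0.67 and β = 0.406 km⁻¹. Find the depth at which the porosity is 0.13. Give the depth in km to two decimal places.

Invert Athy's law: Z = ln(phi₀/phi) / β
Z = ln(0.67/0.13) / 0.406 = ln(5.154) / 0.406 = 1.6397 / 0.406 = 4.039 km

4.04 km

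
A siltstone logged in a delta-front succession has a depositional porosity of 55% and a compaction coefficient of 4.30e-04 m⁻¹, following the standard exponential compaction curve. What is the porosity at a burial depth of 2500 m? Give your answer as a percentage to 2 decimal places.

Working in km (1 km = 1000 m; β in km⁻¹ = β in m⁻¹ × 1000):
φ = φ₀·exp(−β·d) = 0.55 × exp(−0.43 × 2.5) = 0.55 × exp(−1.075)
  = 0.55 × 0.3413 = 0.1877

18.77%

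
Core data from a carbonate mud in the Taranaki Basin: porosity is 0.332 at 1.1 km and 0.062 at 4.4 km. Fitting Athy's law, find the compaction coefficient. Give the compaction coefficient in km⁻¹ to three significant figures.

0.508 km⁻¹

Athy: n(z) = n₀ e^(−βz) ⇒ n₁/n₂ = e^{β(z₂−z₁)} ⇒ β = ln(n₁/n₂)/(z₂−z₁)
β = ln(0.332/0.062) / (4.4 − 1.1) = ln(5.355) / 3.3 = 1.6780 / 3.3 = 0.5085 km⁻¹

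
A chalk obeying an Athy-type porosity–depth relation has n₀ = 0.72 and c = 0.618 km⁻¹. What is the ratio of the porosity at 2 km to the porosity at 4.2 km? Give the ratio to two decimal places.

3.89

n(z₁)/n(z₂) = e^(−c·z₁)/e^(−c·z₂) = e^{c(z₂−z₁)}
= exp(0.618 × 2.2) = exp(1.36) = 3.8946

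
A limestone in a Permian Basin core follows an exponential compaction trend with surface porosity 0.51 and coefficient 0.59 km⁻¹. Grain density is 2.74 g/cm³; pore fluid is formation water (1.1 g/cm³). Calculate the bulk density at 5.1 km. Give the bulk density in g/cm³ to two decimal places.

2.70 g/cm³

Porosity at depth: φ = 0.51·exp(−0.59×5.1) = 0.51×0.0493 = 0.0252
Bulk density: ρ_b = (1−φ)ρ_g + φ·ρ_f = 0.9748×2.74 + 0.0252×1.1
       = 2.671 + 0.028 = 2.699 g/cm³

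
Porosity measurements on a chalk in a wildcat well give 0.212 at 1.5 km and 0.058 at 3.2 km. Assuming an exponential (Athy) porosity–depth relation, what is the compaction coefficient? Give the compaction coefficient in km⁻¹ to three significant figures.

Athy: phi(Z) = phi₀ e^(−βZ) ⇒ phi₁/phi₂ = e^{β(Z₂−Z₁)} ⇒ β = ln(phi₁/phi₂)/(Z₂−Z₁)
β = ln(0.212/0.058) / (3.2 − 1.5) = ln(3.655) / 1.7 = 1.2961 / 1.7 = 0.7624 km⁻¹

0.762 km⁻¹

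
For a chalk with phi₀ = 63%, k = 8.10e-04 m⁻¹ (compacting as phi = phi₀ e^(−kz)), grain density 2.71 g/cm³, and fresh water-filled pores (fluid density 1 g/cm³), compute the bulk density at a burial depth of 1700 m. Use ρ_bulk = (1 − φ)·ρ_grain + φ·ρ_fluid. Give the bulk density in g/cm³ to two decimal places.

2.44 g/cm³

Working in km (1 km = 1000 m; k in km⁻¹ = k in m⁻¹ × 1000):
Porosity at depth: phi = 0.63·exp(−0.81×1.7) = 0.63×0.2523 = 0.1590
Bulk density: ρ_b = (1−phi)ρ_g + phi·ρ_f = 0.8410×2.71 + 0.1590×1
       = 2.279 + 0.159 = 2.438 g/cm³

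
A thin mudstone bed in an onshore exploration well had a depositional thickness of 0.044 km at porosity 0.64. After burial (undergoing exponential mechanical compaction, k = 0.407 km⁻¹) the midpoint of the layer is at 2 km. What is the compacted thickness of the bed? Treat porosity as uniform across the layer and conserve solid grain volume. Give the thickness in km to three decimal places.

0.022 km

Porosity at 2 km: n = 0.64·exp(−0.407×2) = 0.2836
Solid-volume conservation: h(1−n) = h₀(1−n₀) ⇒ h = h₀·(1−n₀)/(1−n)
h = 0.044 × (1 − 0.64)/(1 − 0.2836) = 0.044 × 0.5025 = 0.0221 km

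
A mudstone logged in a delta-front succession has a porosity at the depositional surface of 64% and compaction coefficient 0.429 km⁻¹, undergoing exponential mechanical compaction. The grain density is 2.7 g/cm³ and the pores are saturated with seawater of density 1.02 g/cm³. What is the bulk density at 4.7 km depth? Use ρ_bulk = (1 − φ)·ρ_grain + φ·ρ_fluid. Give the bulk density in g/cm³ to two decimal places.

2.56 g/cm³

Porosity at depth: φ = 0.64·exp(−0.429×4.7) = 0.64×0.1331 = 0.0852
Bulk density: ρ_b = (1−φ)ρ_g + φ·ρ_f = 0.9148×2.7 + 0.0852×1.02
       = 2.470 + 0.087 = 2.557 g/cm³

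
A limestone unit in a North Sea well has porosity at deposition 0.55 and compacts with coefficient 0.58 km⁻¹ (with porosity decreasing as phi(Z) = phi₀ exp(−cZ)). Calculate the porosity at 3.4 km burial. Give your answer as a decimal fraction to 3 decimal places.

0.077

phi = phi₀·exp(−c·Z) = 0.55 × exp(−0.58 × 3.4) = 0.55 × exp(−1.972)
  = 0.55 × 0.1392 = 0.0765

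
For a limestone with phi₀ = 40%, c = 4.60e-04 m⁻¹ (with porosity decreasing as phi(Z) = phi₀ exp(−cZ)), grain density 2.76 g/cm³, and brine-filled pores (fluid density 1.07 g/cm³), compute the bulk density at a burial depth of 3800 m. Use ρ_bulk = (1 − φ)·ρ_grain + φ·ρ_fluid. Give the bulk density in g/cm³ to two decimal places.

Working in km (1 km = 1000 m; c in km⁻¹ = c in m⁻¹ × 1000):
Porosity at depth: phi = 0.4·exp(−0.46×3.8) = 0.4×0.1741 = 0.0696
Bulk density: ρ_b = (1−phi)ρ_g + phi·ρ_f = 0.9304×2.76 + 0.0696×1.07
       = 2.568 + 0.075 = 2.642 g/cm³

2.64 g/cm³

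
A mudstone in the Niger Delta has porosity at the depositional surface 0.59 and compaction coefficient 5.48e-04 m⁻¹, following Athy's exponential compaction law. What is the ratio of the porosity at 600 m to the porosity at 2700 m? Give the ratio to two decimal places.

Working in km (1 km = 1000 m; c in km⁻¹ = c in m⁻¹ × 1000):
n(d₁)/n(d₂) = e^(−c·d₁)/e^(−c·d₂) = e^{c(d₂−d₁)}
= exp(0.548 × 2.1) = exp(1.151) = 3.1607

3.16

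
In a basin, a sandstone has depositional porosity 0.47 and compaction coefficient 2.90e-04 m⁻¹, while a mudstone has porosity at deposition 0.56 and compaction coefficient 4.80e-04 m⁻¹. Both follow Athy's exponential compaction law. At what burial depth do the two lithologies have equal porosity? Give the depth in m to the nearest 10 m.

920 m

Working in km (1 km = 1000 m; β in km⁻¹ = β in m⁻¹ × 1000):
Set φ₀ₐ e^(−βₐd) = φ₀ᵦ e^(−βᵦd) ⇒ ln(φ₀ₐ/φ₀ᵦ) = (βₐ − βᵦ)·d
d = ln(0.47/0.56) / (0.29 − 0.48) = -0.1752 / -0.19 = 0.922 km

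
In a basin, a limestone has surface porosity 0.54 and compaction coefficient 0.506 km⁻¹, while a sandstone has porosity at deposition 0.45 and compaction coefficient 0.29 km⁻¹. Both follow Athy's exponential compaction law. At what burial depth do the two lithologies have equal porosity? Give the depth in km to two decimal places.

Set n₀ₐ e^(−βₐz) = n₀ᵦ e^(−βᵦz) ⇒ ln(n₀ₐ/n₀ᵦ) = (βₐ − βᵦ)·z
z = ln(0.54/0.45) / (0.506 − 0.29) = 0.1823 / 0.216 = 0.844 km

0.84 km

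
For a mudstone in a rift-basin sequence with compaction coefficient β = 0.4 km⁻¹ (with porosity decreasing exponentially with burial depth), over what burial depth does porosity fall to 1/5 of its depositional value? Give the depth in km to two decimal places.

φ/φ₀ = 1/5 ⇒ exp(−β·z) = 1/5 ⇒ z = ln(5) / β
z = 1.6094 / 0.4 = 4.024 km

4.02 km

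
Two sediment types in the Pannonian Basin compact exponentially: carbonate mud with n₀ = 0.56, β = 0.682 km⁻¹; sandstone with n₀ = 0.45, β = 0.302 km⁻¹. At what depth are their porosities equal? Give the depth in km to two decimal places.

0.58 km

Set n₀ₐ e^(−βₐd) = n₀ᵦ e^(−βᵦd) ⇒ ln(n₀ₐ/n₀ᵦ) = (βₐ − βᵦ)·d
d = ln(0.56/0.45) / (0.682 − 0.302) = 0.2187 / 0.38 = 0.575 km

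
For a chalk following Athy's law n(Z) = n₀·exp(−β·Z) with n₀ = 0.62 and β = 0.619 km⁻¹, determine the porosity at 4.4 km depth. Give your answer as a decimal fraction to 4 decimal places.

n = n₀·exp(−β·Z) = 0.62 × exp(−0.619 × 4.4) = 0.62 × exp(−2.724)
  = 0.62 × 0.0656 = 0.0407

0.0407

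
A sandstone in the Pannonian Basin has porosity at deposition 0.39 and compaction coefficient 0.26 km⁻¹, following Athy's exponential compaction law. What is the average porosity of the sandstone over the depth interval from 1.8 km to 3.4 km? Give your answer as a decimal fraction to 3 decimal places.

⟨n⟩ = (1/(d₂−d₁)) ∫ n₀ e^(−kd) dd = n₀·(e^(−k·d₁) − e^(−k·d₂)) / (k·(d₂−d₁))
e^(−0.26×1.8) = 0.6263; e^(−0.26×3.4) = 0.4131
⟨n⟩ = 0.39 × (0.6263 − 0.4131) / (0.26 × 1.6) = 0.39 × 0.5123 = 0.1998

0.200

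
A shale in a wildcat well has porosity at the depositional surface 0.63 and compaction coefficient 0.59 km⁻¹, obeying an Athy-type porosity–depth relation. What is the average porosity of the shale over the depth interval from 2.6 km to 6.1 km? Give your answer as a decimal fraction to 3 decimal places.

0.057

⟨n⟩ = (1/(Z₂−Z₁)) ∫ n₀ e^(−cZ) dZ = n₀·(e^(−c·Z₁) − e^(−c·Z₂)) / (c·(Z₂−Z₁))
e^(−0.59×2.6) = 0.2157; e^(−0.59×6.1) = 0.0274
⟨n⟩ = 0.63 × (0.2157 − 0.0274) / (0.59 × 3.5) = 0.63 × 0.0912 = 0.0575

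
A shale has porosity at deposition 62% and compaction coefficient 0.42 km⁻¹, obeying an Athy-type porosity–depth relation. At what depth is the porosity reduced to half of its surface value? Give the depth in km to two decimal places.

1.65 km

phi/phi₀ = 1/2 ⇒ exp(−k·z) = 1/2 ⇒ z = ln(2) / k
z = 0.6931 / 0.42 = 1.650 km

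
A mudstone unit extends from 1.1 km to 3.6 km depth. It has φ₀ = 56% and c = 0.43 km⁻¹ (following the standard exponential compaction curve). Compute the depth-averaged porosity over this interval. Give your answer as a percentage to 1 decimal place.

⟨φ⟩ = (1/(d₂−d₁)) ∫ φ₀ e^(−cd) dd = φ₀·(e^(−c·d₁) − e^(−c·d₂)) / (c·(d₂−d₁))
e^(−0.43×1.1) = 0.6231; e^(−0.43×3.6) = 0.2127
⟨φ⟩ = 0.56 × (0.6231 − 0.2127) / (0.43 × 2.5) = 0.56 × 0.3818 = 0.2138

21.4%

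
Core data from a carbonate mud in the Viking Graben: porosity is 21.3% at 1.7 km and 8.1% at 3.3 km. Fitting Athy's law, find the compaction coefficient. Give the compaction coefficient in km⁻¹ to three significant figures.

Athy: n(Z) = n₀ e^(−βZ) ⇒ n₁/n₂ = e^{β(Z₂−Z₁)} ⇒ β = ln(n₁/n₂)/(Z₂−Z₁)
β = ln(0.213/0.081) / (3.3 − 1.7) = ln(2.63) / 1.6 = 0.9668 / 1.6 = 0.6043 km⁻¹

0.604 km⁻¹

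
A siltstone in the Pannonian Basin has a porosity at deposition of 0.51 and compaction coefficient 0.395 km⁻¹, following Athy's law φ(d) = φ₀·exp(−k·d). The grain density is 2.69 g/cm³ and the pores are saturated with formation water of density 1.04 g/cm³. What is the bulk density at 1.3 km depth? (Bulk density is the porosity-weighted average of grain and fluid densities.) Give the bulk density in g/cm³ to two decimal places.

Porosity at depth: φ = 0.51·exp(−0.395×1.3) = 0.51×0.5984 = 0.3052
Bulk density: ρ_b = (1−φ)ρ_g + φ·ρ_f = 0.6948×2.69 + 0.3052×1.04
       = 1.869 + 0.317 = 2.186 g/cm³

2.19 g/cm³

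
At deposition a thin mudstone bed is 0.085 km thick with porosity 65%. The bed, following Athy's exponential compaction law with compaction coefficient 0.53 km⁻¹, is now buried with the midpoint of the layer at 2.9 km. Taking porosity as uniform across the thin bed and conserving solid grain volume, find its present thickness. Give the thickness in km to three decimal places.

0.035 km

Porosity at 2.9 km: φ = 0.65·exp(−0.53×2.9) = 0.1398
Solid-volume conservation: h(1−φ) = h₀(1−φ₀) ⇒ h = h₀·(1−φ₀)/(1−φ)
h = 0.085 × (1 − 0.65)/(1 − 0.1398) = 0.085 × 0.4069 = 0.0346 km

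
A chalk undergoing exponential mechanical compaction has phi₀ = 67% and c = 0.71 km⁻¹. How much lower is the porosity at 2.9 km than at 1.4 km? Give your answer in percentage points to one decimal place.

phi(1.4) = 0.67·e^(−0.71×1.4) = 0.2480
phi(2.9) = 0.67·e^(−0.71×2.9) = 0.0855
Δphi = 0.2480 − 0.0855 = 0.1625

16.2 percentage points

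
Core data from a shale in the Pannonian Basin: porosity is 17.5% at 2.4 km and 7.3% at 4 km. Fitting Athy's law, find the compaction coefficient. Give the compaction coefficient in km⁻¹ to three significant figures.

Athy: n(d) = n₀ e^(−cd) ⇒ n₁/n₂ = e^{c(d₂−d₁)} ⇒ c = ln(n₁/n₂)/(d₂−d₁)
c = ln(0.175/0.073) / (4 − 2.4) = ln(2.397) / 1.6 = 0.8743 / 1.6 = 0.5465 km⁻¹

0.546 km⁻¹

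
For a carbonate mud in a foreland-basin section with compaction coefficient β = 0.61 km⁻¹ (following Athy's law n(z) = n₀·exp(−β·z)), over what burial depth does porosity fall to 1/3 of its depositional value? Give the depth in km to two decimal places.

n/n₀ = 1/3 ⇒ exp(−β·z) = 1/3 ⇒ z = ln(3) / β
z = 1.0986 / 0.61 = 1.801 km

1.80 km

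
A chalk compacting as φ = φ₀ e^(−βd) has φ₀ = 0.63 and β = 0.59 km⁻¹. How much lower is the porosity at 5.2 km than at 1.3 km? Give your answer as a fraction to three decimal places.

0.263

φ(1.3) = 0.63·e^(−0.59×1.3) = 0.2926
φ(5.2) = 0.63·e^(−0.59×5.2) = 0.0293
Δφ = 0.2926 − 0.0293 = 0.2633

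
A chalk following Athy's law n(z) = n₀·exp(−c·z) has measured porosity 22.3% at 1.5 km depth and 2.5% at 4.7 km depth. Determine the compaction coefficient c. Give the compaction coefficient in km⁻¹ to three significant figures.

Athy: n(z) = n₀ e^(−cz) ⇒ n₁/n₂ = e^{c(z₂−z₁)} ⇒ c = ln(n₁/n₂)/(z₂−z₁)
c = ln(0.223/0.025) / (4.7 − 1.5) = ln(8.92) / 3.2 = 2.1883 / 3.2 = 0.6838 km⁻¹

0.684 km⁻¹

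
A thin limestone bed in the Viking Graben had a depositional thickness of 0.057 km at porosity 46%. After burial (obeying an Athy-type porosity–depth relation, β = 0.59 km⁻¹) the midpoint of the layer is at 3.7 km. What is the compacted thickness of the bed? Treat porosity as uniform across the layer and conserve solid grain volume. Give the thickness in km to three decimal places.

0.032 km

Porosity at 3.7 km: phi = 0.46·exp(−0.59×3.7) = 0.0518
Solid-volume conservation: h(1−phi) = h₀(1−phi₀) ⇒ h = h₀·(1−phi₀)/(1−phi)
h = 0.057 × (1 − 0.46)/(1 − 0.0518) = 0.057 × 0.5695 = 0.0325 km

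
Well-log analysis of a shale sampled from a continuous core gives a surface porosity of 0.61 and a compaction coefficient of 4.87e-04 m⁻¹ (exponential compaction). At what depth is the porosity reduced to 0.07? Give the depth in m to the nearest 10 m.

4450 m

Working in km (1 km = 1000 m; c in km⁻¹ = c in m⁻¹ × 1000):
Invert Athy's law: z = ln(phi₀/phi) / c
z = ln(0.61/0.07) / 0.487 = ln(8.714) / 0.487 = 2.1650 / 0.487 = 4.446 km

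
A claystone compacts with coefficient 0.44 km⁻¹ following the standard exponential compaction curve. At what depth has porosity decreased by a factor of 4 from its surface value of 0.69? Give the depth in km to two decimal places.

3.15 km

n/n₀ = 1/4 ⇒ exp(−c·Z) = 1/4 ⇒ Z = ln(4) / c
Z = 1.3863 / 0.44 = 3.151 km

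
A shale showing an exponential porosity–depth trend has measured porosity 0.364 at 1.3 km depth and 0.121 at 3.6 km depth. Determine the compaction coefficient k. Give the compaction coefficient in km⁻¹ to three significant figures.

Athy: φ(z) = φ₀ e^(−kz) ⇒ φ₁/φ₂ = e^{k(z₂−z₁)} ⇒ k = ln(φ₁/φ₂)/(z₂−z₁)
k = ln(0.364/0.121) / (3.6 − 1.3) = ln(3.008) / 2.3 = 1.1014 / 2.3 = 0.4789 km⁻¹

0.479 km⁻¹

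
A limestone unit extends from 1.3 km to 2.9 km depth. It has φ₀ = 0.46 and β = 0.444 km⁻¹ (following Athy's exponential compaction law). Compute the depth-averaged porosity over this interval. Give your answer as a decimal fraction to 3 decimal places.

⟨φ⟩ = (1/(z₂−z₁)) ∫ φ₀ e^(−βz) dz = φ₀·(e^(−β·z₁) − e^(−β·z₂)) / (β·(z₂−z₁))
e^(−0.444×1.3) = 0.5615; e^(−0.444×2.9) = 0.2759
⟨φ⟩ = 0.46 × (0.5615 − 0.2759) / (0.444 × 1.6) = 0.46 × 0.4019 = 0.1849

0.185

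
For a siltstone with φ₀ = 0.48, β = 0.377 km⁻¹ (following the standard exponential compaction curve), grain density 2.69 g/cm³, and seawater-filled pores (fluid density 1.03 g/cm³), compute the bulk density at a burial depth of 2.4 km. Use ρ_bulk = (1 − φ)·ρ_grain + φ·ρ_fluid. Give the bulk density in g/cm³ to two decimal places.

Porosity at depth: φ = 0.48·exp(−0.377×2.4) = 0.48×0.4046 = 0.1942
Bulk density: ρ_b = (1−φ)ρ_g + φ·ρ_f = 0.8058×2.69 + 0.1942×1.03
       = 2.168 + 0.200 = 2.368 g/cm³

2.37 g/cm³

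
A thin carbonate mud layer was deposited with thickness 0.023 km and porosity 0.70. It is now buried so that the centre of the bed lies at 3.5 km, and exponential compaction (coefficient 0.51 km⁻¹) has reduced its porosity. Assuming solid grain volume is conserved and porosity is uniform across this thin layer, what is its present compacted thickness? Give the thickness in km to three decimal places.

Porosity at 3.5 km: φ = 0.7·exp(−0.51×3.5) = 0.1175
Solid-volume conservation: h(1−φ) = h₀(1−φ₀) ⇒ h = h₀·(1−φ₀)/(1−φ)
h = 0.023 × (1 − 0.7)/(1 − 0.1175) = 0.023 × 0.3399 = 0.0078 km

0.008 km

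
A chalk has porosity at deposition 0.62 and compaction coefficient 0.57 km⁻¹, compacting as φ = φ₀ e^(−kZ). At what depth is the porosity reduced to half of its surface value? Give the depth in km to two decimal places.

1.22 km

φ/φ₀ = 1/2 ⇒ exp(−k·Z) = 1/2 ⇒ Z = ln(2) / k
Z = 0.6931 / 0.57 = 1.216 km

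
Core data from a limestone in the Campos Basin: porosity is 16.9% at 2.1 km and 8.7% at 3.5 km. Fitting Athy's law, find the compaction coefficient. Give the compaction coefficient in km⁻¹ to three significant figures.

Athy: φ(Z) = φ₀ e^(−βZ) ⇒ φ₁/φ₂ = e^{β(Z₂−Z₁)} ⇒ β = ln(φ₁/φ₂)/(Z₂−Z₁)
β = ln(0.169/0.087) / (3.5 − 2.1) = ln(1.943) / 1.4 = 0.6640 / 1.4 = 0.4743 km⁻¹

0.474 km⁻¹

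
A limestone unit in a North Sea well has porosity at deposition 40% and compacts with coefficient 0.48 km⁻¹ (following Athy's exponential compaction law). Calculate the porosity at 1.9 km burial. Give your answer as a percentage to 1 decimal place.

φ = φ₀·exp(−c·d) = 0.4 × exp(−0.48 × 1.9) = 0.4 × exp(−0.912)
  = 0.4 × 0.4017 = 0.1607

16.1%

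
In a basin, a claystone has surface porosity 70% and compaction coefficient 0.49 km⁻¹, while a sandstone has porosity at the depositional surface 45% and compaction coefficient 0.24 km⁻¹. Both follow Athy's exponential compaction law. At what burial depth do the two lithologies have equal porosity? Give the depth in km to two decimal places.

1.77 km

Set φ₀ₐ e^(−cₐZ) = φ₀ᵦ e^(−cᵦZ) ⇒ ln(φ₀ₐ/φ₀ᵦ) = (cₐ − cᵦ)·Z
Z = ln(0.7/0.45) / (0.49 − 0.24) = 0.4418 / 0.25 = 1.767 km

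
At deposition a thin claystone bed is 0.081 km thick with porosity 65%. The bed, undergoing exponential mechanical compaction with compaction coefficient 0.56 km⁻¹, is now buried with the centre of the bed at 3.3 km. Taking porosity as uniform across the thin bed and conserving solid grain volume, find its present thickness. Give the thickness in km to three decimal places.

Porosity at 3.3 km: phi = 0.65·exp(−0.56×3.3) = 0.1024
Solid-volume conservation: h(1−phi) = h₀(1−phi₀) ⇒ h = h₀·(1−phi₀)/(1−phi)
h = 0.081 × (1 − 0.65)/(1 − 0.1024) = 0.081 × 0.3899 = 0.0316 km

0.032 km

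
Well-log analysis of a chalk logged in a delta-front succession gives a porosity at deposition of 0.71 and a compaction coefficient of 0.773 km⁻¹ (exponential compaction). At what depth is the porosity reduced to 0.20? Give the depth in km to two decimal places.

Invert Athy's law: d = ln(phi₀/phi) / β
d = ln(0.71/0.2) / 0.773 = ln(3.55) / 0.773 = 1.2669 / 0.773 = 1.639 km

1.64 km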